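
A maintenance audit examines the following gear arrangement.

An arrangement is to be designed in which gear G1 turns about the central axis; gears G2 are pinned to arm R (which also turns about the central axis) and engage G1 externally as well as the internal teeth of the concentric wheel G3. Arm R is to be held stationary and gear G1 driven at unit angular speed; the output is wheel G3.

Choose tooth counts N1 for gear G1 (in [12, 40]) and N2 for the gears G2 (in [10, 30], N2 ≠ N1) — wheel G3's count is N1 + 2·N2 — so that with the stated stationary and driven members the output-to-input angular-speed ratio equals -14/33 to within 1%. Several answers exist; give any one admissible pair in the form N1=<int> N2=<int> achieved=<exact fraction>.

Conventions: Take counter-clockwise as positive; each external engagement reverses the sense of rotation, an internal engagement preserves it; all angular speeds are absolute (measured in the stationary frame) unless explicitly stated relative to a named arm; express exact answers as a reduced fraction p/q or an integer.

N1=28 N2=19 achieved=-14/33

planetary set to be sized for -14/33 (Willis relation)
Willis with ω_arm = 0: ω_ring/ω_sun = −N1/N3; set equal to -14/33  ⇒  N3/N1 = −1/(-14/33) = 33/14
N3 = N1 + 2·N2  ⇒  N2/N1 = (N3/N1 − 1)/2 = (33/14 − 1)/2 = 19/28
smallest multiple with N1 ≥ 12 and N2 ≥ 10: k = 1  ⇒  N1 = 1·28 = 28, N2 = 1·19 = 19 (N1 ≤ 40, N2 ≤ 30, N2 ≠ N1 ✓), N3 = 28 + 2·19 = 66
check: −N1/N3 with N1 = 28, N3 = 66 gives -14/33; |achieved − target| = 0 ≤ 7/1650 ✓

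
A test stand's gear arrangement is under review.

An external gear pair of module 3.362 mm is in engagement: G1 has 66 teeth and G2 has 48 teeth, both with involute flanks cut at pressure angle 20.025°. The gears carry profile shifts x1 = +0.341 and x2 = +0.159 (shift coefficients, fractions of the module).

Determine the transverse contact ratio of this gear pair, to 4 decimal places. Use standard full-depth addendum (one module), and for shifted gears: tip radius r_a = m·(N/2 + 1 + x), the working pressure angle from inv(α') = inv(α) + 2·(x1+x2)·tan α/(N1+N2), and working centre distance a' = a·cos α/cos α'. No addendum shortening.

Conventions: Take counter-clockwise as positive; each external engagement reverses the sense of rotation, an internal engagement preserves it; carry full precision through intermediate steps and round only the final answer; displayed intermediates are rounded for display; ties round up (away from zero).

class = single-mesh tooth geometry [involute pair 66T × 48T, m = 3.362]
base radii: r_b1 = 104.238571, r_b2 = 75.809870
tip radii: r_a1 = 115.454442, r_a2 = 84.584558
inv(α') = inv(20.025°) + 2·(+0.341+0.159)·tan α/(66+48) = 0.01815932  ⇒  α' = 21.31158°
a' = a·cos α / cos α' = 191.6340·cos 20.025°/cos 21.31158° = 193.264280
action lengths: √(r_a1²−r_b1²) = 49.639184, √(r_a2²−r_b2²) = 37.515479
base pitch p_b = π·m·cos α = 9.923489
CR = (49.639184 + 37.515479 − 193.264280·sin 21.31158°)/9.923489 = 1.704519
contact ratio ≈ 1.7045

1.7045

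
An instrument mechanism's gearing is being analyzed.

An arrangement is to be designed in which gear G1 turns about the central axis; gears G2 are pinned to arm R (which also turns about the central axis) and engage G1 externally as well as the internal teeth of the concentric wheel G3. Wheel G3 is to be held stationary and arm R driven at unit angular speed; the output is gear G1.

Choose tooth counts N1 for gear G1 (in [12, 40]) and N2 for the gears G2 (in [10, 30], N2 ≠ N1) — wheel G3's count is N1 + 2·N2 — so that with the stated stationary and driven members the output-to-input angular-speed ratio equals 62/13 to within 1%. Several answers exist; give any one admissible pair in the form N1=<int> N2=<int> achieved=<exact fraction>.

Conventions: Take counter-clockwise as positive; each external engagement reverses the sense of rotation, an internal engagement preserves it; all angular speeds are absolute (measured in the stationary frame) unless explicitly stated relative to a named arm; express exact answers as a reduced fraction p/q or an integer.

N1=13 N2=18 achieved=62/13

topology: planetary set — design target 62/13, arm = carrier (Willis)
Willis with ω_ring = 0: ω_sun/ω_arm = (N1+N3)/N1; set equal to 62/13  ⇒  N3/N1 = 62/13 − 1 = 49/13
N3 = N1 + 2·N2  ⇒  N2/N1 = (N3/N1 − 1)/2 = (49/13 − 1)/2 = 18/13
smallest multiple with N1 ≥ 12 and N2 ≥ 10: k = 1  ⇒  N1 = 1·13 = 13, N2 = 1·18 = 18 (N1 ≤ 40, N2 ≤ 30, N2 ≠ N1 ✓), N3 = 13 + 2·18 = 49
check: (N1+N3)/N1 with N1 = 13, N3 = 49 gives 62/13; |achieved − target| = 0 ≤ 31/650 ✓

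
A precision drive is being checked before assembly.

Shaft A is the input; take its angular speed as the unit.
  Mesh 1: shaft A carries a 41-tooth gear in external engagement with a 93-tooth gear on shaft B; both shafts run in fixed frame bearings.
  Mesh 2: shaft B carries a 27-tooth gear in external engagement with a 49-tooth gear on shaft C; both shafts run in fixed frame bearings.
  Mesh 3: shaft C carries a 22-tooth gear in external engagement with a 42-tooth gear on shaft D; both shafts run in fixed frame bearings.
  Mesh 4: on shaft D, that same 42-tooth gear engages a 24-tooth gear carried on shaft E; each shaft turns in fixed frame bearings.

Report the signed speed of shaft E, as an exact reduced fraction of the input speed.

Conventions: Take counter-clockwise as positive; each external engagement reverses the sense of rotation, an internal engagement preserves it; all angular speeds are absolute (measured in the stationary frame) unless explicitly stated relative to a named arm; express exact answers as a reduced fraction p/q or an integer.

1353/6076

4-mesh fixed-axis compound train (all bearings frame-fixed)
mesh 1 [41T→93T]: |ω|/ω_in = 1×41/93 = 41/93, sense flips to −
mesh 2 [27T→49T]: |ω|/ω_in = (41/93)×27/49 = 369/1519, sense flips to +
mesh 3 [22T→42T]: |ω|/ω_in = (369/1519)×22/42 = 1353/10633, sense flips to −
mesh 4 [42T→24T]: |ω|/ω_in = (1353/10633)×42/24 = 1353/6076, sense flips to +
signed output speed (× input speed) = 1353/6076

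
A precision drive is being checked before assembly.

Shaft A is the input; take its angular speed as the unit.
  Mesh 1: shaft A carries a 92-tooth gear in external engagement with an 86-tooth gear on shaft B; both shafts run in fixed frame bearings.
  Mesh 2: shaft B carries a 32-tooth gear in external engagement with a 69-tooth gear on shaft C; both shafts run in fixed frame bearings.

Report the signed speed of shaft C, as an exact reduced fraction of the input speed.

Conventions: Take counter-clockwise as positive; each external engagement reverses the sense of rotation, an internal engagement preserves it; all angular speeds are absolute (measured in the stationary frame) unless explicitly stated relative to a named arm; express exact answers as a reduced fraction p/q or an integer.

2-mesh fixed-axis compound train (all bearings frame-fixed)
mesh 1 [92T→86T]: |ω|/ω_in = 1×92/86 = 46/43, sense flips to −
mesh 2 [32T→69T]: |ω|/ω_in = (46/43)×32/69 = 64/129, sense flips to +
signed output speed (× input speed) = 64/129

64/129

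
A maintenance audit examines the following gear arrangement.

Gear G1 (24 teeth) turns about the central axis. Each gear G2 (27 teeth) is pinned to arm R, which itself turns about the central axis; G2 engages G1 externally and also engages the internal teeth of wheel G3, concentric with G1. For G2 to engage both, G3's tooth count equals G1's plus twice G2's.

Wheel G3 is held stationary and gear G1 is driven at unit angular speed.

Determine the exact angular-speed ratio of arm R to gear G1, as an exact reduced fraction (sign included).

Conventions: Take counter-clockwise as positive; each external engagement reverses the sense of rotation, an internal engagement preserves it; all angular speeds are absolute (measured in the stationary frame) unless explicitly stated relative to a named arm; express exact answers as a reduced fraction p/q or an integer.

4/17

topology: planetary set — G1 24T / G2 27T / G3 78T, arm = carrier (Willis)
ring teeth: 24 + 2·27 = 78
24(ω_sun−ω_arm) = −78(ω_ring−ω_arm),  ω_ring = 0, ω_sun = 1
24(1−ω_arm) = −78(0−ω_arm)  ⇒  102·ω_arm = 24  ⇒  ω_arm = 4/17
ω_out/ω_in = 4/17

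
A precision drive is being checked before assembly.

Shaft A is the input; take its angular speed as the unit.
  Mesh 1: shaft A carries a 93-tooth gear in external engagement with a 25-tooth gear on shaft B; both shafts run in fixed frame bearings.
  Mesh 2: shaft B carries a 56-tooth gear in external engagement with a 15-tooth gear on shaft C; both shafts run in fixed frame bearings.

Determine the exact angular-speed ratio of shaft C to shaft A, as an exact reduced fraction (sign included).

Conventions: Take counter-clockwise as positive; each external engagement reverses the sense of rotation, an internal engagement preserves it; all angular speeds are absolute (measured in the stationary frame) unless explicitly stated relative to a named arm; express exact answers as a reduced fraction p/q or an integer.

1736/125

class = fixed-axis compound train [2 meshes; 2 ratios multiply, 2 sense flips]
mesh 1 [93T→25T]: running ratio 93/25, sense −
mesh 2 [56T→15T]: running ratio 1736/125, sense +
ω_out/ω_in = 1736/125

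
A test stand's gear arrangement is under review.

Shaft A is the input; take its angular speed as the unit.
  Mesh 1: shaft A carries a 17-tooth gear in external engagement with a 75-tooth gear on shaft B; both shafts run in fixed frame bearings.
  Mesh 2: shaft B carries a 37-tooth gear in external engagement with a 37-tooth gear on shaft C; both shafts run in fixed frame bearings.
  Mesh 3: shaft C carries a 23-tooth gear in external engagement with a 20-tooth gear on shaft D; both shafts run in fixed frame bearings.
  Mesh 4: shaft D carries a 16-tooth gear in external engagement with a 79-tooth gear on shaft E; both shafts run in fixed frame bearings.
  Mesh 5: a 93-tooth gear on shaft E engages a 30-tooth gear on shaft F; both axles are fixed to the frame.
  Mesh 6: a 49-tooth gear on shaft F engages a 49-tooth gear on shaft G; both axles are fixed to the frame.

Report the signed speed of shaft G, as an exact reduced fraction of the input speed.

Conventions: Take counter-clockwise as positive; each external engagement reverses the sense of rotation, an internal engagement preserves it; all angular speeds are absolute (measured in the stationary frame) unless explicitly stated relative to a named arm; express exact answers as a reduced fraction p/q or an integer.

6-mesh fixed-axis compound train (all bearings frame-fixed)
mesh 1 [17T→75T]: |ω|/ω_in = 1×17/75 = 17/75, sense flips to −
mesh 2 [37T→37T]: |ω|/ω_in = (17/75)×37/37 = 17/75, sense flips to +
mesh 3 [23T→20T]: |ω|/ω_in = (17/75)×23/20 = 391/1500, sense flips to −
mesh 4 [16T→79T]: |ω|/ω_in = (391/1500)×16/79 = 1564/29625, sense flips to +
mesh 5 [93T→30T]: |ω|/ω_in = (1564/29625)×93/30 = 24242/148125, sense flips to −
mesh 6 [49T→49T]: |ω|/ω_in = (24242/148125)×49/49 = 24242/148125, sense flips to +
signed output speed (× input speed) = 24242/148125

24242/148125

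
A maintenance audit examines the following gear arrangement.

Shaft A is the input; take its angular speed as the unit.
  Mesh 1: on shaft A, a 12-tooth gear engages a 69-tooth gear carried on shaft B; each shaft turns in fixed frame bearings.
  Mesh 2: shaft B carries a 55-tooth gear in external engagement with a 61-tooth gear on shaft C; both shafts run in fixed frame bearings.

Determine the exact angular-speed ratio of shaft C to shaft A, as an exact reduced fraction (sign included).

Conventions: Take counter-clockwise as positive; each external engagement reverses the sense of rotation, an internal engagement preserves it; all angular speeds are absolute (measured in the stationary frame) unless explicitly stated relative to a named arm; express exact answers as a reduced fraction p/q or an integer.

220/1403

class = fixed-axis compound train [2 meshes; 2 ratios multiply, 2 sense flips]
mesh 1 [12T→69T]: running ratio 4/23, sense −
mesh 2 [55T→61T]: running ratio 220/1403, sense +
ω_out/ω_in = 220/1403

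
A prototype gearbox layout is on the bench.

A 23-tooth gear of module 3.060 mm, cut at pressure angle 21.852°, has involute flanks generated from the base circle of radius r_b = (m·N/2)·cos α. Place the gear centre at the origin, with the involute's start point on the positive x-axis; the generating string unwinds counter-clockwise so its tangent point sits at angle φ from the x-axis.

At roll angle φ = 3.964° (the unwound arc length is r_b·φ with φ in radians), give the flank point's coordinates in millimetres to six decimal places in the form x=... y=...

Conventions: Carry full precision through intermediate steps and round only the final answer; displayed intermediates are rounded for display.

single-mesh involute tooth geometry (23T wheel at module 3.060)
pitch radius r_p = m·N/2 = 3.060·23/2 = 35.190000
base radius r_b = r_p·cos α = 35.190000·cos 21.852° = 32.661542
roll angle φ = 3.964° = 0.06918485 rad
x = r_b·(cos φ + φ·sin φ) = 32.739617
y = r_b·(sin φ − φ·cos φ) = 0.003604

x=32.739617 y=0.003604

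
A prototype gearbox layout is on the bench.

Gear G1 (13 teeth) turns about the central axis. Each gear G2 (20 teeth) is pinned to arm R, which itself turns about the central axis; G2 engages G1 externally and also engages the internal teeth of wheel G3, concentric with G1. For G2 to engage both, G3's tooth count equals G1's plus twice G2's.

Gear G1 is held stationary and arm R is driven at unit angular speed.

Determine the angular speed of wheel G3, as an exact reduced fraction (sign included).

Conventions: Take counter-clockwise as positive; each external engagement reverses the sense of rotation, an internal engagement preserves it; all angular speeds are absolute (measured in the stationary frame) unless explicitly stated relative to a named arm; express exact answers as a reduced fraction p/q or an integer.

66/53

topology: planetary set — G1 13T / G2 20T / G3 53T, arm = carrier (Willis)
ring teeth: 13 + 2·20 = 53
13(ω_sun−ω_arm) = −53(ω_ring−ω_arm),  ω_sun = 0, ω_arm = 1
ω_ring = 1 − (13/53)(0−1) = 66/53
exact speed ratio = 66/53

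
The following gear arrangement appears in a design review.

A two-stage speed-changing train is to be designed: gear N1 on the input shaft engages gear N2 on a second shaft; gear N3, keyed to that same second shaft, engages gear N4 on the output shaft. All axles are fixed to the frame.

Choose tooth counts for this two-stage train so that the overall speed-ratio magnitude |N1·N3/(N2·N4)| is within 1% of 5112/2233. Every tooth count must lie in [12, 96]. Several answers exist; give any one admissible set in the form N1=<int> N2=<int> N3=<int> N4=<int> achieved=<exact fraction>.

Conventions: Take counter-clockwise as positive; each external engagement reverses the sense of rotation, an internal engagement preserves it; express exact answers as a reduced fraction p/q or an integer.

N1=71 N2=29 N3=72 N4=77 achieved=5112/2233

topology: fixed-axis compound train — 2 stages, target 5112/2233
target = 5112/2233 in lowest terms: an exact hit needs N1·N3 = k·5112 and N2·N4 = k·2233 for one integer k, every count in [12, 96]; additionally prefer no 1:1 stage (N1 ≠ N2, N3 ≠ N4)
k = 1: N1·N3 = 5112 = 71·72, N2·N4 = 2233 = 29·77
achieved = 71·72/(29·77) = 5112/2233; |achieved − target| = 0 ≤ 1278/55825 ✓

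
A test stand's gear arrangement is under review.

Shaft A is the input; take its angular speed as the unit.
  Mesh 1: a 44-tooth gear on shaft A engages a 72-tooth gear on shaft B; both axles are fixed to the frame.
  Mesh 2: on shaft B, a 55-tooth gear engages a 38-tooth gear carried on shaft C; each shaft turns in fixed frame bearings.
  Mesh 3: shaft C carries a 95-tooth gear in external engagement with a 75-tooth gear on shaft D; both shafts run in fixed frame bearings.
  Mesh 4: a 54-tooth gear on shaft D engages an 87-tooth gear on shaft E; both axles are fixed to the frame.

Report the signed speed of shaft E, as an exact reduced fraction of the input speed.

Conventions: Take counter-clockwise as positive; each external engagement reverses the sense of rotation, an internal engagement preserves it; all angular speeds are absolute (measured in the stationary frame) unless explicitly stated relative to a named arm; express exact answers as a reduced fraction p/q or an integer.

121/174

4-mesh fixed-axis compound train (all bearings frame-fixed)
mesh 1 [44T→72T]: |ω|/ω_in = 1×44/72 = 11/18, sense flips to −
mesh 2 [55T→38T]: |ω|/ω_in = (11/18)×55/38 = 605/684, sense flips to +
mesh 3 [95T→75T]: |ω|/ω_in = (605/684)×95/75 = 121/108, sense flips to −
mesh 4 [54T→87T]: |ω|/ω_in = (121/108)×54/87 = 121/174, sense flips to +
signed output speed (× input speed) = 121/174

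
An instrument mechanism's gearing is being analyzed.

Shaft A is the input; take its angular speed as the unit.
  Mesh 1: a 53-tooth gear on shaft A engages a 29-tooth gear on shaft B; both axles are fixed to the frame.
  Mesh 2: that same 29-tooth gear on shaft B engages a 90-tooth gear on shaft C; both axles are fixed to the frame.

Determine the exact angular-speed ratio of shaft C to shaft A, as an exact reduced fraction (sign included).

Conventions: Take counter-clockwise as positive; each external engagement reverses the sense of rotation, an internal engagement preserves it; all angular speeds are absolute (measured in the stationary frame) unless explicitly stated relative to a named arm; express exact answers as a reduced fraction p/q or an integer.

class = fixed-axis compound train [2 meshes; 2 ratios multiply, 2 sense flips]
mesh 1 [53T→29T]: running ratio 53/29, sense −
mesh 2 [29T→90T]: running ratio 53/90, sense +
ω_out/ω_in = 53/90

53/90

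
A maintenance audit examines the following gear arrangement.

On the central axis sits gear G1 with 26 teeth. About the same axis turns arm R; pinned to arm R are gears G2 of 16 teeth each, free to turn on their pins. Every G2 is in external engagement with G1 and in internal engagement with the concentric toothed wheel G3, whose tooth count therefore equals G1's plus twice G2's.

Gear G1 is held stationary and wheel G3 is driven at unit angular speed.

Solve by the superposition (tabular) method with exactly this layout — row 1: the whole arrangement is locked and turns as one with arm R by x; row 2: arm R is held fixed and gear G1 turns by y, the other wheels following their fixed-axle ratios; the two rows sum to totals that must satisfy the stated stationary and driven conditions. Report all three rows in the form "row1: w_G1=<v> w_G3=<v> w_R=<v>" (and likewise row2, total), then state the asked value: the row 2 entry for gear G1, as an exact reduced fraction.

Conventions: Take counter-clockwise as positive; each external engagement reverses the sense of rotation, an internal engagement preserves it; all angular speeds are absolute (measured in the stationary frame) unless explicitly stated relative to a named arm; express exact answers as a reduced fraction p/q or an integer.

recognized (axles ride arm R): planetary set, 26/16/58 teeth
row 1 (train locked, turned with arm): all members turn x
row 2: sun turns y, ring = −(26/58)·y, arm 0
boundary: total ω_sun = x + y = 0 and total ω_ring = x − (26/58)·y = 1  ⇒  y = -29/42, x = 29/42
row 2 ring = −(26/58)·(-29/42) = 13/42
totals (row 1 + row 2): sun 29/42 + (-29/42) = 0, ring 29/42 + 13/42 = 1, arm 29/42 + 0 = 29/42
asked cell (row2, sun) = -29/42

row1: w_G1=29/42 w_G3=29/42 w_R=29/42
row2: w_G1=-29/42 w_G3=13/42 w_R=0
total: w_G1=0 w_G3=1 w_R=29/42
asked value: -29/42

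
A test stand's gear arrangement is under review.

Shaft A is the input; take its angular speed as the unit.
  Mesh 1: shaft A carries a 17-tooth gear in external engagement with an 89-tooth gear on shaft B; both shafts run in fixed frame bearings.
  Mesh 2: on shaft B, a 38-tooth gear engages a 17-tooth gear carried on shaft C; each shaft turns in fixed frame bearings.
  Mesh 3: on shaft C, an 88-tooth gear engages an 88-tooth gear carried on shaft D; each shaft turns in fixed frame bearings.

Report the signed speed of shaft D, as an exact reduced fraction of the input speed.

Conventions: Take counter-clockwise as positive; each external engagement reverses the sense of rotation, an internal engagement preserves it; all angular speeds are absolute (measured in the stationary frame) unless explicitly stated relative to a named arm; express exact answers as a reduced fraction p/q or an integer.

-38/89

3-mesh fixed-axis compound train (all bearings frame-fixed)
mesh 1 [17T→89T]: |ω|/ω_in = 1×17/89 = 17/89, sense flips to −
mesh 2 [38T→17T]: |ω|/ω_in = (17/89)×38/17 = 38/89, sense flips to +
mesh 3 [88T→88T]: |ω|/ω_in = (38/89)×88/88 = 38/89, sense flips to −
signed output speed (× input speed) = -38/89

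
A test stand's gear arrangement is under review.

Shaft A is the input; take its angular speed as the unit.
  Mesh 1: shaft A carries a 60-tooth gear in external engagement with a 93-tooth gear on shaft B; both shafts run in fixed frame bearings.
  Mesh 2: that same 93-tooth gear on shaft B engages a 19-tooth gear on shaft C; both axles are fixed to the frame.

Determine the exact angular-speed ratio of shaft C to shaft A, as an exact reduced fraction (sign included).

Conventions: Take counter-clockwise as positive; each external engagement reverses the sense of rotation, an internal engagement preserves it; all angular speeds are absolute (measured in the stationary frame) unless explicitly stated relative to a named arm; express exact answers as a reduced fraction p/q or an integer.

class = fixed-axis compound train [2 meshes; 2 ratios multiply, 2 sense flips]
mesh 1 [60T→93T]: running ratio 20/31, sense −
mesh 2 [93T→19T]: running ratio 60/19, sense +
ω_out/ω_in = 60/19

60/19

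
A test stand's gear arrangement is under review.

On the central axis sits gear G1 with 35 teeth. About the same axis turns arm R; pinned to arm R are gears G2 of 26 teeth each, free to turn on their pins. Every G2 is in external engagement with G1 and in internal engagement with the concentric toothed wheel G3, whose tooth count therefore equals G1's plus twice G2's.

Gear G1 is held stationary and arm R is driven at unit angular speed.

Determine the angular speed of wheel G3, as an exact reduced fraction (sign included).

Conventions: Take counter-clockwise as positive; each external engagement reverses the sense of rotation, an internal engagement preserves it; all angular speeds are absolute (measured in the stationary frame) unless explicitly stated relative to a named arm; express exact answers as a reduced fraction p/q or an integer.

class = planetary set [G3 = 35+2·26 = 87; Willis about the carrier]
ring teeth: 35 + 2·26 = 87
35(ω_sun−ω_arm) = −87(ω_ring−ω_arm),  ω_sun = 0, ω_arm = 1
ω_ring = 1 − (35/87)(0−1) = 122/87
exact speed ratio = 122/87

122/87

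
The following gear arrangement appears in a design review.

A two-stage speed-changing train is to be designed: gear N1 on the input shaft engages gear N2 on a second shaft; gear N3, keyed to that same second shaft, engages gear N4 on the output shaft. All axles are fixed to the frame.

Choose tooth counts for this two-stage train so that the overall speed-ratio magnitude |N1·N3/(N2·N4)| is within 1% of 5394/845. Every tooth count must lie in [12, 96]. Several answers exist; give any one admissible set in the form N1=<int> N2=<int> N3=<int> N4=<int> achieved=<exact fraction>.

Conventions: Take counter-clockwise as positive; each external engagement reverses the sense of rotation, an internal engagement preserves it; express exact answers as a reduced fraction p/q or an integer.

N1=58 N2=13 N3=93 N4=65 achieved=5394/845

design class (target 5394/845): fixed-axis compound train
target = 5394/845 in lowest terms: an exact hit needs N1·N3 = k·5394 and N2·N4 = k·845 for one integer k, every count in [12, 96]; additionally prefer no 1:1 stage (N1 ≠ N2, N3 ≠ N4)
k = 1: N1·N3 = 5394 = 58·93, N2·N4 = 845 = 13·65
achieved = 58·93/(13·65) = 5394/845; |achieved − target| = 0 ≤ 2697/42250 ✓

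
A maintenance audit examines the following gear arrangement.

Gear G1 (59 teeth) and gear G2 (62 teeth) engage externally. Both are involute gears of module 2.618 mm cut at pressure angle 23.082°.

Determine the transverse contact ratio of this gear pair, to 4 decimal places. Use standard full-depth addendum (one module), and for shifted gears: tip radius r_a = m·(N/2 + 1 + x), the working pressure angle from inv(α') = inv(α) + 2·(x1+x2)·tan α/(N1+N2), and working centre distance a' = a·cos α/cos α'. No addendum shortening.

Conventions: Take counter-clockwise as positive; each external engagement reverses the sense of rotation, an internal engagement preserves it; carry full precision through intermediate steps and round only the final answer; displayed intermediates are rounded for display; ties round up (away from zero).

1.6320

recognized (one external pair, fixed centres): single-mesh tooth geometry, m = 2.618, N1 = 59, N2 = 62
base radii: r_b1 = 71.048250, r_b2 = 74.660873
tip radii: r_a1 = 79.849000, r_a2 = 83.776000
no profile shift: α' = α, a' = a
action lengths: √(r_a1²−r_b1²) = 36.441858, √(r_a2²−r_b2²) = 38.002267
base pitch p_b = π·m·cos α = 7.566260
CR = (36.441858 + 38.002267 − 158.389000·sin 23.08200°)/7.566260 = 1.631984
contact ratio ≈ 1.6320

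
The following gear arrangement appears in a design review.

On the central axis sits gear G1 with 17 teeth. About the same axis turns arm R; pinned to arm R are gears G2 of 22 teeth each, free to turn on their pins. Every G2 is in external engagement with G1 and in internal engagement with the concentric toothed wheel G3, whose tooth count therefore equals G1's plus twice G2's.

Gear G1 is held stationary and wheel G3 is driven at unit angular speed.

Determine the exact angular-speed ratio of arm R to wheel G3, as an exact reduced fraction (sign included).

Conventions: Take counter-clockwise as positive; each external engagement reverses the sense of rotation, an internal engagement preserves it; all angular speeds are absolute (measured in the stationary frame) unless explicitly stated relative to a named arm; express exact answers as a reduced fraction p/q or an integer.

61/78

class = planetary set [G3 = 17+2·22 = 61; Willis about the carrier]
ring teeth: 17 + 2·22 = 61
17(ω_sun−ω_arm) = −61(ω_ring−ω_arm),  ω_sun = 0, ω_ring = 1
17(0−ω_arm) = −61(1−ω_arm)  ⇒  78·ω_arm = 61  ⇒  ω_arm = 61/78
ω_out/ω_in = 61/78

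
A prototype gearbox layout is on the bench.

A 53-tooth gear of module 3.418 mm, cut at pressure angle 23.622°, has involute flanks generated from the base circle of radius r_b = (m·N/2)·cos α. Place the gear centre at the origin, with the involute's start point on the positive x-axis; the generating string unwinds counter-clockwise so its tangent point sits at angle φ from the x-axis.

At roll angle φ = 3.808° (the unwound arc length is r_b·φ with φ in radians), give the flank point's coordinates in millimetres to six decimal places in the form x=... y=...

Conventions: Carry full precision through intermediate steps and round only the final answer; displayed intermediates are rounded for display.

x=83.170541 y=0.008117

topology: single-mesh involute geometry — m = 3.418, N = 53
pitch radius r_p = m·N/2 = 3.418·53/2 = 90.577000
base radius r_b = r_p·cos α = 90.577000·cos 23.622° = 82.987457
roll angle φ = 3.808° = 0.06646214 rad
x = r_b·(cos φ + φ·sin φ) = 83.170541
y = r_b·(sin φ − φ·cos φ) = 0.008117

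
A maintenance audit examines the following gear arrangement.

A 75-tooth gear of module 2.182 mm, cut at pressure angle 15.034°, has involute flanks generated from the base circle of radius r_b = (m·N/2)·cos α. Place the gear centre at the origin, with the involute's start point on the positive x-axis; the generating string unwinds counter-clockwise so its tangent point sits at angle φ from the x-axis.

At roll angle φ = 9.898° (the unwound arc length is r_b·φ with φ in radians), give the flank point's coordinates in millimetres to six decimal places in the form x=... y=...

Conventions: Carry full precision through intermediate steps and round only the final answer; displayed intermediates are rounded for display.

x=80.194697 y=0.135400

single-mesh involute tooth geometry (75T wheel at module 2.182)
pitch radius r_p = m·N/2 = 2.182·75/2 = 81.825000
base radius r_b = r_p·cos α = 81.825000·cos 15.034° = 79.024300
roll angle φ = 9.898° = 0.17275269 rad
x = r_b·(cos φ + φ·sin φ) = 80.194697
y = r_b·(sin φ − φ·cos φ) = 0.135400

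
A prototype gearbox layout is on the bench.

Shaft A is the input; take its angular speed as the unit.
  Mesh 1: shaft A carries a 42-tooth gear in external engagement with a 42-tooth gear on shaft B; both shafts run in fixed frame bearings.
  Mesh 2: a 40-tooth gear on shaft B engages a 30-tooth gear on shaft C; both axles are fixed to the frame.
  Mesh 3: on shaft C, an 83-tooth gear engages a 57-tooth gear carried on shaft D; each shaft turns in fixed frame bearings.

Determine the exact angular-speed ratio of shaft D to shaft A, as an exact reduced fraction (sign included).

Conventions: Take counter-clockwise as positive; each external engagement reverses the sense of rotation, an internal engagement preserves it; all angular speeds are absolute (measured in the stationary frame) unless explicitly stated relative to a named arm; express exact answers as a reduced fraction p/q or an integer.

class = fixed-axis compound train [3 meshes; 3 ratios multiply, 3 sense flips]
mesh 1 [42T→42T]: running ratio 1, sense −
mesh 2 [40T→30T]: running ratio 4/3, sense +
mesh 3 [83T→57T]: running ratio 332/171, sense −
ω_out/ω_in = -332/171

-332/171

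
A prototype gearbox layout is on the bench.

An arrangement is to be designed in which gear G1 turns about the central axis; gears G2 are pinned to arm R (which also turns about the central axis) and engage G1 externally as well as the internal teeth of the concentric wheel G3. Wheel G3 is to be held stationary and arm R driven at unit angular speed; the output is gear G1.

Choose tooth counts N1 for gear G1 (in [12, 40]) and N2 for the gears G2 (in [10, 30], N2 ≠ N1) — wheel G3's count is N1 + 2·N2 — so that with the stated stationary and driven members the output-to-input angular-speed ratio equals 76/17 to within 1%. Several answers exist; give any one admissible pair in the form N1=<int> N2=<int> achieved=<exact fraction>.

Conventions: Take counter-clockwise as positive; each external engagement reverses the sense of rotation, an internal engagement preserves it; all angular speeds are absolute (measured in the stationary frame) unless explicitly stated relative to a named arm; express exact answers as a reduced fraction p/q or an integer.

planetary set to be sized for 76/17 (Willis relation)
Willis with ω_ring = 0: ω_sun/ω_arm = (N1+N3)/N1; set equal to 76/17  ⇒  N3/N1 = 76/17 − 1 = 59/17
N3 = N1 + 2·N2  ⇒  N2/N1 = (N3/N1 − 1)/2 = (59/17 − 1)/2 = 21/17
smallest multiple with N1 ≥ 12 and N2 ≥ 10: k = 1  ⇒  N1 = 1·17 = 17, N2 = 1·21 = 21 (N1 ≤ 40, N2 ≤ 30, N2 ≠ N1 ✓), N3 = 17 + 2·21 = 59
check: (N1+N3)/N1 with N1 = 17, N3 = 59 gives 76/17; |achieved − target| = 0 ≤ 19/425 ✓

N1=17 N2=21 achieved=76/17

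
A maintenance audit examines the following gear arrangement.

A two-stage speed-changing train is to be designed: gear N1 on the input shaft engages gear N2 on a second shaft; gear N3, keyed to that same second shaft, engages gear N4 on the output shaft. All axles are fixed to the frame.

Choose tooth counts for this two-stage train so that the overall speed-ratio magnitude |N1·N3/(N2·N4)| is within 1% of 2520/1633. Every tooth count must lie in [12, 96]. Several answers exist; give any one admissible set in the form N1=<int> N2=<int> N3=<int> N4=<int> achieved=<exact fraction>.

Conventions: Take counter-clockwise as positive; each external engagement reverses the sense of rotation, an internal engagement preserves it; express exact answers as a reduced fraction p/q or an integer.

N1=28 N2=23 N3=90 N4=71 achieved=2520/1633

design class (target 2520/1633): fixed-axis compound train
target = 2520/1633 in lowest terms: an exact hit needs N1·N3 = k·2520 and N2·N4 = k·1633 for one integer k, every count in [12, 96]; additionally prefer no 1:1 stage (N1 ≠ N2, N3 ≠ N4)
k = 1: N1·N3 = 2520 = 28·90, N2·N4 = 1633 = 23·71
achieved = 28·90/(23·71) = 2520/1633; |achieved − target| = 0 ≤ 126/8165 ✓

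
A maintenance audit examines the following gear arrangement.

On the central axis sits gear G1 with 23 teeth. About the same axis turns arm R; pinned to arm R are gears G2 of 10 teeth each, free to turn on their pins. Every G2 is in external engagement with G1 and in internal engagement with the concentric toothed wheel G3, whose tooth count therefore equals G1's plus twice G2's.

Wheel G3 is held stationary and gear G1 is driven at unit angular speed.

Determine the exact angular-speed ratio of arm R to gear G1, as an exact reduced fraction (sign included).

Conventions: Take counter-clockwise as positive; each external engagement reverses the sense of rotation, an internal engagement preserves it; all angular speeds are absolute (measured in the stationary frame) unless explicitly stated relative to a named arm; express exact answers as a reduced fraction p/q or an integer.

topology: planetary set — G1 23T / G2 10T / G3 43T, arm = carrier (Willis)
ring teeth: 23 + 2·10 = 43
23(ω_sun−ω_arm) = −43(ω_ring−ω_arm),  ω_ring = 0, ω_sun = 1
23(1−ω_arm) = −43(0−ω_arm)  ⇒  66·ω_arm = 23  ⇒  ω_arm = 23/66
ω_out/ω_in = 23/66

23/66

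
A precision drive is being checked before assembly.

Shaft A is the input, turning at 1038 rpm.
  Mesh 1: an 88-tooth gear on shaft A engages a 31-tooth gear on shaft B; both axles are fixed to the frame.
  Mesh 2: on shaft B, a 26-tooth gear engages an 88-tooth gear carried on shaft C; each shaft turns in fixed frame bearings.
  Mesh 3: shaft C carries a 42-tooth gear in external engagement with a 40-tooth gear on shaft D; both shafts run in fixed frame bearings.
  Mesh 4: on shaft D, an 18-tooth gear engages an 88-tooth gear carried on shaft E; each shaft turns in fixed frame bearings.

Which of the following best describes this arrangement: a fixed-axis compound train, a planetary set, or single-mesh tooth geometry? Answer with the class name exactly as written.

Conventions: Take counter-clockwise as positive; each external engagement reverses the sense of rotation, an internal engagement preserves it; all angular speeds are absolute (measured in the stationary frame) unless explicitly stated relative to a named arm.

fixed-axis compound train

recognized (5 fixed axles, 4 meshes): fixed-axis compound train
classification: fixed-axis compound train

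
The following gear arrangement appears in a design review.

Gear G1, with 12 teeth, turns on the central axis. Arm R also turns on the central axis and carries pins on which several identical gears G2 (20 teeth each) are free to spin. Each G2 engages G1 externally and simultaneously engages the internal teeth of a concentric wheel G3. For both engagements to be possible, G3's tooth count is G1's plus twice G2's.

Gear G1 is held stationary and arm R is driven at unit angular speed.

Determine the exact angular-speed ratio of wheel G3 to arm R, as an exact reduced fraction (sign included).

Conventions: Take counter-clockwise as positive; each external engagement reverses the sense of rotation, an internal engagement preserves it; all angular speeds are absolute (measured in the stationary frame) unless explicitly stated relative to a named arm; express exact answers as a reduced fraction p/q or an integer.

planetary set (12T centre, 20T on arm, 52T internal) — Willis relation
ring teeth: 12 + 2·20 = 52
12(ω_sun−ω_arm) = −52(ω_ring−ω_arm),  ω_sun = 0, ω_arm = 1
ω_ring = 1 − (12/52)(0−1) = 16/13
ω_out/ω_in = 16/13

16/13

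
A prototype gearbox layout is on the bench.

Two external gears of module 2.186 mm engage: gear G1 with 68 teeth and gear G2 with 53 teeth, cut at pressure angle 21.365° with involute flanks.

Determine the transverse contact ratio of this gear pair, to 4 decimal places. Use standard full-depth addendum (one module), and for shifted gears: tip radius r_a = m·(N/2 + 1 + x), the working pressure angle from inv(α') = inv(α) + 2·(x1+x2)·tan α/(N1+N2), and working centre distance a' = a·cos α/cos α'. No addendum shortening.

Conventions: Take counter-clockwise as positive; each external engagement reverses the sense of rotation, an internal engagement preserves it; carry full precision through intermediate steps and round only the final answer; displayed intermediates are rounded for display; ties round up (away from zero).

1.7110

topology: single-mesh involute geometry — m = 2.186, 68T/53T pair
base radii: r_b1 = 69.216346, r_b2 = 53.948034
tip radii: r_a1 = 76.510000, r_a2 = 60.115000
no profile shift: α' = α, a' = a
action lengths: √(r_a1²−r_b1²) = 32.601804, √(r_a2²−r_b2²) = 26.522120
base pitch p_b = π·m·cos α = 6.395575
CR = (32.601804 + 26.522120 − 132.253000·sin 21.36500°)/6.395575 = 1.711043
contact ratio ≈ 1.7110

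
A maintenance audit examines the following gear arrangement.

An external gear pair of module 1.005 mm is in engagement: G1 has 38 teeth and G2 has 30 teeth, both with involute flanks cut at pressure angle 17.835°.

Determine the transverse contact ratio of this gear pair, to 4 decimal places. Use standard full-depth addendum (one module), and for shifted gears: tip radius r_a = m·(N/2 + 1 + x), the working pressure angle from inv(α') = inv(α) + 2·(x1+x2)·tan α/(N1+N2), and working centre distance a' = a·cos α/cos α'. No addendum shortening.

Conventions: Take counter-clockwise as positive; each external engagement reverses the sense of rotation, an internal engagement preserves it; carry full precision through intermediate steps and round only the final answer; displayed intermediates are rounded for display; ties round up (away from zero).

1.7859

recognized (one external pair, fixed centres): single-mesh tooth geometry, m = 1.005, N1 = 38, N2 = 30
base radii: r_b1 = 18.177342, r_b2 = 14.350533
tip radii: r_a1 = 20.100000, r_a2 = 16.080000
no profile shift: α' = α, a' = a
action lengths: √(r_a1²−r_b1²) = 8.578709, √(r_a2²−r_b2²) = 7.254558
base pitch p_b = π·m·cos α = 3.005569
CR = (8.578709 + 7.254558 − 34.170000·sin 17.83500°)/3.005569 = 1.785947
contact ratio ≈ 1.7859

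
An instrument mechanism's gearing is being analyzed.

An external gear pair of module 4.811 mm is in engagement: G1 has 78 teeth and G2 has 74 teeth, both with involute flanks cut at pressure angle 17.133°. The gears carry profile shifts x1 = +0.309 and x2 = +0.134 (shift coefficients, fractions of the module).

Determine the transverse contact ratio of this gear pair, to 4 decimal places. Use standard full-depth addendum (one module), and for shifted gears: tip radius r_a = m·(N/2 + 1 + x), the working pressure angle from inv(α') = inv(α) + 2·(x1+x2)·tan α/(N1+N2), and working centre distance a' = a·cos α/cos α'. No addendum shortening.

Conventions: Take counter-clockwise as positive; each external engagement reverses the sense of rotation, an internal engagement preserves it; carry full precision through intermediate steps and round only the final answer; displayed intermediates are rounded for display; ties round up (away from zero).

1.9420

recognized (one external pair, fixed centres): single-mesh tooth geometry, m = 4.811, N1 = 78, N2 = 74
base radii: r_b1 = 179.302682, r_b2 = 170.107673
tip radii: r_a1 = 193.926599, r_a2 = 183.462674
inv(α') = inv(17.133°) + 2·(+0.309+0.134)·tan α/(78+74) = 0.01104038  ⇒  α' = 18.15058°
a' = a·cos α / cos α' = 365.6360·cos 17.133°/cos 18.15058° = 367.707059
action lengths: √(r_a1²−r_b1²) = 73.878779, √(r_a2²−r_b2²) = 68.716319
base pitch p_b = π·m·cos α = 14.443487
CR = (73.878779 + 68.716319 − 367.707059·sin 18.15058°)/14.443487 = 1.941959
contact ratio ≈ 1.9420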